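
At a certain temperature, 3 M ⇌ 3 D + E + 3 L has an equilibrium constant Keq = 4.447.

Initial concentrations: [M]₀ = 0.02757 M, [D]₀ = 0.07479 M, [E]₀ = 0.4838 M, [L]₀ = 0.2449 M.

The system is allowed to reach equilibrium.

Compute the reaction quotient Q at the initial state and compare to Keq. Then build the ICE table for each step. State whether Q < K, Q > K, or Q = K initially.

Q₀ = 0.1419; Q < K (proceeds forward)

Q₀ = 0.1419 vs Keq = 4.447 ⇒ Q<K, forward
Step 1:
                    M           D           E           L
  I           0.02757     0.07479      0.4838      0.2449
  C          -0.01619     0.01619    0.005396     0.01619
  E           0.01138     0.09098      0.4892      0.2611
  solve Keq expr → x = 0.005396; check Q = 4.447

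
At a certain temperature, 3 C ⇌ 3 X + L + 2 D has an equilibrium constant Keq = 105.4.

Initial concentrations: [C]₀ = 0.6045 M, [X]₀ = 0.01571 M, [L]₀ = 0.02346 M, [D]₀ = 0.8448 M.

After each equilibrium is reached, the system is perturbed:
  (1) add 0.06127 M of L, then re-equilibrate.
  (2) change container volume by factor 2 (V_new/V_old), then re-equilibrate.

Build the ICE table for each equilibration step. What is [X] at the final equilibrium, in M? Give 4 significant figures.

Q₀ = 2.9388e-07 vs Keq = 105.4 ⇒ Q<K, forward
Step 1:
                    C           X           L           D
  I            0.6045     0.01571     0.02346      0.8448
  C           -0.5286      0.5286      0.1762      0.3524
  E           0.07593      0.5443      0.1997       1.197
  solve Keq expr → x = 0.1762; check Q = 105.4
Then add 0.06127 M of L.
Step 2:
                    C           X           L           D
  I           0.07593      0.5443      0.2609       1.197
  C          0.005817   -0.005817   -0.001939   -0.003878
  E           0.08175      0.5385       0.259       1.193
  solve Keq expr → x = -0.001939; check Q = 105.4
Then change container volume by factor 2 (V_new/V_old).
Step 3:
                    C           X           L           D
  I           0.04087      0.2692      0.1295      0.5967
  C           -0.0184      0.0184    0.006133     0.01227
  E           0.02248      0.2876      0.1356      0.6089
  solve Keq expr → x = 0.006133; check Q = 105.4

[X]_eq = 0.2876 M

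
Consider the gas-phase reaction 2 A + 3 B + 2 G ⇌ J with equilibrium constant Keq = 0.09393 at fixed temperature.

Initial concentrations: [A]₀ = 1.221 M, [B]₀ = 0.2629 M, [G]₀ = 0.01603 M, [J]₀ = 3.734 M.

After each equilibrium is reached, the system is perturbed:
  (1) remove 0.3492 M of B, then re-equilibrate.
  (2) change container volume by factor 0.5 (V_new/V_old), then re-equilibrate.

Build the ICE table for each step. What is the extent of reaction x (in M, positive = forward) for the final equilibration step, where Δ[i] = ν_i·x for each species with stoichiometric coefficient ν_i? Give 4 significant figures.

x = 0.5668 M

Q₀ = 5.3642e+05 vs Keq = 0.09393 ⇒ Q>K, reverse
Step 1:
                    A           B           G           J
  I             1.221      0.2629     0.01603       3.734
  C             1.038       1.557       1.038     -0.5191
  E             2.259        1.82       1.054       3.215
  solve Keq expr → x = -0.5191; check Q = 0.09393
Then remove 0.3492 M of B.
Step 2:
                    A           B           G           J
  I             2.259       1.471       1.054       3.215
  C            0.1117      0.1675      0.1117    -0.05584
  E             2.371       1.639       1.166       3.159
  solve Keq expr → x = -0.05584; check Q = 0.09393
Then change container volume by factor 0.5 (V_new/V_old).
Step 3:
                    A           B           G           J
  I             4.742       3.277       2.332       6.318
  C            -1.134      -1.701      -1.134      0.5668
  E             3.608       1.577       1.198       6.885
  solve Keq expr → x = 0.5668; check Q = 0.09393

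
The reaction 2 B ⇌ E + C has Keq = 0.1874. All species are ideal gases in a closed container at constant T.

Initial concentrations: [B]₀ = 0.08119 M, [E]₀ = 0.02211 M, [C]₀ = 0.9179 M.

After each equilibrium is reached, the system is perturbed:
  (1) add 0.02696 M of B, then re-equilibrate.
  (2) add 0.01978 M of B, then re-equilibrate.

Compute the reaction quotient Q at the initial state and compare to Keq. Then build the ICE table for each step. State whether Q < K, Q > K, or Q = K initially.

Q₀ = 3.079 vs Keq = 0.1874 ⇒ Q>K, reverse
Step 1:
                   B          E          C
  Initial    0.08119    0.02211     0.9179
  Change     0.03827   -0.01913   -0.01913
  Equil       0.1195   0.002976     0.8988
  solve Keq expr → x = -0.01913; check Q = 0.1874
Then add 0.02696 M of B.
Step 2:
                   B          E          C
  Initial     0.1464   0.002976     0.8988
  Change   -0.002655   0.001328   0.001328
  Equil       0.1438   0.004303     0.9001
  solve Keq expr → x = 0.001328; check Q = 0.1874
Then add 0.01978 M of B.
Step 3:
                   B          E          C
  Initial     0.1635   0.004303     0.9001
  Change   -0.002218   0.001109   0.001109
  Equil       0.1613   0.005412     0.9012
  solve Keq expr → x = 0.001109; check Q = 0.1874

Q₀ = 3.079; Q > K (proceeds reverse)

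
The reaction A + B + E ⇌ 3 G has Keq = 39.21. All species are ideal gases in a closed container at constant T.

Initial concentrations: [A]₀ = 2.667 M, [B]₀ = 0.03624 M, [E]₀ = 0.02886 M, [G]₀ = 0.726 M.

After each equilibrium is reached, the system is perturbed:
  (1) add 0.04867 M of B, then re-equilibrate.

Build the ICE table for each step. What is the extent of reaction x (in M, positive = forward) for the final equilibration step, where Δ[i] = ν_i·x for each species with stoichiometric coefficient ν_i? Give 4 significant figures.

Q₀ = 137.2 vs Keq = 39.21 ⇒ Q>K, reverse
Step 1:
                   A          B          E          G
  Initial      2.667    0.03624    0.02886      0.726
  Change     0.02039    0.02039    0.02039   -0.06116
  Equil        2.687    0.05663    0.04925     0.6648
  solve Keq expr → x = -0.02039; check Q = 39.21
Then add 0.04867 M of B.
Step 2:
                   A          B          E          G
  Initial      2.687     0.1053    0.04925     0.6648
  Change    -0.01312   -0.01312   -0.01312    0.03936
  Equil        2.674    0.09218    0.03613     0.7042
  solve Keq expr → x = 0.01312; check Q = 39.21

x = 0.01312 M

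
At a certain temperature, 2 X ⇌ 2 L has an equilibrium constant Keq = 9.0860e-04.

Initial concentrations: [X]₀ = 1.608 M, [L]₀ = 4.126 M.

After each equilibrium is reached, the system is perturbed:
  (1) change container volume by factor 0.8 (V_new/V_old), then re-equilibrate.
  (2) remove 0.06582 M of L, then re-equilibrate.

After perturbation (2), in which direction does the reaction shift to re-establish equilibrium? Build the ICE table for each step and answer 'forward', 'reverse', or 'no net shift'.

Q₀ = 6.584 vs Keq = 9.0860e-04 ⇒ Q>K, reverse
Step 1:
                    X           L
  init          1.608       4.126
  Δ             3.958      -3.958
  eq            5.566      0.1678
  solve Keq expr → x = -1.979; check Q = 9.0860e-04
Then change container volume by factor 0.8 (V_new/V_old).
Step 2:
                    X           L
  init          6.958      0.2097
  Δ                 0           0
  eq            6.958      0.2097
  solve Keq expr → x = 0; check Q = 9.0860e-04
Then remove 0.06582 M of L.
Step 3:
                    X           L
  init          6.958      0.1439
  Δ          -0.06389     0.06389
  eq            6.894      0.2078
  solve Keq expr → x = 0.03195; check Q = 9.0860e-04

Direction: forward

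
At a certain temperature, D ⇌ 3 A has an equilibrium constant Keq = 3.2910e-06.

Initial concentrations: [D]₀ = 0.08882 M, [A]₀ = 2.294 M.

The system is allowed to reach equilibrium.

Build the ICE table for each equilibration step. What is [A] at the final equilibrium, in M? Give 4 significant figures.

Q₀ = 135.9 vs Keq = 3.2910e-06 ⇒ Q>K, reverse
Step 1:
                    D           A
  Initial     0.08882       2.294
  Change         0.76       -2.28
  Equil        0.8488     0.01408
  solve Keq expr → x = -0.76; check Q = 3.2910e-06

[A]_eq = 0.01408 M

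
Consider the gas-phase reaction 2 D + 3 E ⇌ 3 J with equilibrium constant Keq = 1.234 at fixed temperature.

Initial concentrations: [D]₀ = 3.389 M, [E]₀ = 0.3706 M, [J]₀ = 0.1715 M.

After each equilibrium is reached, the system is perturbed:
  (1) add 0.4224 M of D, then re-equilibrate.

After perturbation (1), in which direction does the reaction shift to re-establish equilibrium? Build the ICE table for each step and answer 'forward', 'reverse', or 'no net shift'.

Direction: forward

Q₀ = 0.008628 vs Keq = 1.234 ⇒ Q<K, forward
Step 1:
                  D         E         J
  init        3.389    0.3706    0.1715
  Δ         -0.1393   -0.2089    0.2089
  eq           3.25    0.1617    0.3804
  solve Keq expr → x = 0.06965; check Q = 1.234
Then add 0.4224 M of D.
Step 2:
                  D         E         J
  init        3.672    0.1617    0.3804
  Δ       -0.005979 -0.008969  0.008969
  eq          3.666    0.1527    0.3894
  solve Keq expr → x = 0.00299; check Q = 1.234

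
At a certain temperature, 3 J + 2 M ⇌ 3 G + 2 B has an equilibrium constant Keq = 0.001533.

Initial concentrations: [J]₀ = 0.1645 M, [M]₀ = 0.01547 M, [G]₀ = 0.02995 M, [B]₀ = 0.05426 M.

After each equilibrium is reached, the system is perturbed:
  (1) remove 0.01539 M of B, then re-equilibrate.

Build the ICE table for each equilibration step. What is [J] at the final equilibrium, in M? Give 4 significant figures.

[J]_eq = 0.1771 M

Q₀ = 0.07425 vs Keq = 0.001533 ⇒ Q>K, reverse
Step 1:
                    J           M           G           B
  init         0.1645     0.01547     0.02995     0.05426
  Δ           0.01543     0.01028    -0.01543    -0.01028
  eq           0.1799     0.02575     0.01452     0.04398
  solve Keq expr → x = -0.005142; check Q = 0.001533
Then remove 0.01539 M of B.
Step 2:
                    J           M           G           B
  init         0.1799     0.02575     0.01452     0.02859
  Δ         -0.002829   -0.001886    0.002829    0.001886
  eq           0.1771     0.02387     0.01735     0.03047
  solve Keq expr → x = 9.4313e-04; check Q = 0.001533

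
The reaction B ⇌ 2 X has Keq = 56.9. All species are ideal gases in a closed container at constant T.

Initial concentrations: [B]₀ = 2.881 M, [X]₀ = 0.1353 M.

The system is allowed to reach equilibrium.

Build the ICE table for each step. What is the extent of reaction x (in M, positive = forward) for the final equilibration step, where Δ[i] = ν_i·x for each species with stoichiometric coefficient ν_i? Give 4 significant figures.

x = 2.439 M

Q₀ = 0.006354 vs Keq = 56.9 ⇒ Q<K, forward
Step 1:
                    B           X
  I             2.881      0.1353
  C            -2.439       4.878
  E            0.4418       5.014
  solve Keq expr → x = 2.439; check Q = 56.9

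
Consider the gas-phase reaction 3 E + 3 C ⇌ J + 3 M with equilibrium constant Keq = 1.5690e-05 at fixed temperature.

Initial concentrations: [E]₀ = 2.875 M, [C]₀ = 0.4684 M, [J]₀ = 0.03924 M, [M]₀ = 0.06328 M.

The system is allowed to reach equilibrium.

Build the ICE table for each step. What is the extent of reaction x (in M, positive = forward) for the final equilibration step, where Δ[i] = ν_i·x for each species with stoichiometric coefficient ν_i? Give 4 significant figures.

x = 0.008107 M

Q₀ = 4.0716e-06 vs Keq = 1.5690e-05 ⇒ Q<K, forward
Step 1:
                  E         C         J         M
  Initial     2.875    0.4684   0.03924   0.06328
  Change   -0.02432  -0.02432  0.008107   0.02432
  Equil       2.851    0.4441   0.04735    0.0876
  solve Keq expr → x = 0.008107; check Q = 1.5690e-05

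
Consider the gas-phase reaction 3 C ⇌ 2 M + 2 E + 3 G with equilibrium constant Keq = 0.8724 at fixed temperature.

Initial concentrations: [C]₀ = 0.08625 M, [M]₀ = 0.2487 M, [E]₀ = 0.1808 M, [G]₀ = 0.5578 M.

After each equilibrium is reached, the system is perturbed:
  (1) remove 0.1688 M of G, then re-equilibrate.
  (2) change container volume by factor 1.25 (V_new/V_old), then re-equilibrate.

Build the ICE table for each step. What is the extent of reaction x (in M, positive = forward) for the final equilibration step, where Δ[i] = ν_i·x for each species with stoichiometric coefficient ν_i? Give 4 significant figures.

Q₀ = 0.5469 vs Keq = 0.8724 ⇒ Q<K, forward
Step 1:
                    C           M           E           G
  Initial     0.08625      0.2487      0.1808      0.5578
  Change    -0.008564    0.005709    0.005709    0.008564
  Equil       0.07769      0.2544      0.1865      0.5664
  solve Keq expr → x = 0.002855; check Q = 0.8724
Then remove 0.1688 M of G.
Step 2:
                    C           M           E           G
  Initial     0.07769      0.2544      0.1865      0.3976
  Change     -0.01685     0.01124     0.01124     0.01685
  Equil       0.06083      0.2656      0.1977      0.4144
  solve Keq expr → x = 0.005618; check Q = 0.8724
Then change container volume by factor 1.25 (V_new/V_old).
Step 3:
                    C           M           E           G
  Initial     0.04867      0.2125      0.1582      0.3315
  Change    -0.009691    0.006461    0.006461    0.009691
  Equil       0.03898       0.219      0.1647      0.3412
  solve Keq expr → x = 0.00323; check Q = 0.8724

x = 0.00323 M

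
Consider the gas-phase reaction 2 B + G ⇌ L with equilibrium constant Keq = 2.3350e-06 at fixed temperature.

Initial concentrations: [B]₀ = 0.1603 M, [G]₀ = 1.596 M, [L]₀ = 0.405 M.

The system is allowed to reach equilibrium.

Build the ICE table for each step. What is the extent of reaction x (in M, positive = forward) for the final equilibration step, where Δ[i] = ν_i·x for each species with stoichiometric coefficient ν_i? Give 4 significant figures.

x = -0.405 M

Q₀ = 9.875 vs Keq = 2.3350e-06 ⇒ Q>K, reverse
Step 1:
                    B           G           L
  I            0.1603       1.596       0.405
  C              0.81       0.405      -0.405
  E            0.9703       2.001  4.3988e-06
  solve Keq expr → x = -0.405; check Q = 2.3350e-06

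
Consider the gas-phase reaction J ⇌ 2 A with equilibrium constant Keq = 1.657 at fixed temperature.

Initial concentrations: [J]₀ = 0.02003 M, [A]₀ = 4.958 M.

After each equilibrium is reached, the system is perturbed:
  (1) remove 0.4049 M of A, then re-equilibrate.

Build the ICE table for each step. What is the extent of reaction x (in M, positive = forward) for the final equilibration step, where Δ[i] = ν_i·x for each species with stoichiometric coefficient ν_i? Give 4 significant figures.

Q₀ = 1227 vs Keq = 1.657 ⇒ Q>K, reverse
Step 1:
                  J         A
  Initial   0.02003     4.958
  Change      1.648    -3.296
  Equil       1.668     1.662
  solve Keq expr → x = -1.648; check Q = 1.657
Then remove 0.4049 M of A.
Step 2:
                  J         A
  Initial     1.668     1.258
  Change    -0.1612    0.3225
  Equil       1.507      1.58
  solve Keq expr → x = 0.1612; check Q = 1.657

x = 0.1612 M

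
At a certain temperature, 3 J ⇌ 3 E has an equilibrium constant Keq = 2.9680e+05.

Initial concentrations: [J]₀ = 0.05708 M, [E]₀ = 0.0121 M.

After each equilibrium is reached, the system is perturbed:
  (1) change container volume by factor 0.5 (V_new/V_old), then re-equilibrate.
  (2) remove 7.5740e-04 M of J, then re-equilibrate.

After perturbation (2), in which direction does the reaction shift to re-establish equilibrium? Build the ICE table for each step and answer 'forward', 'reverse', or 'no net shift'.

Direction: reverse

Q₀ = 0.009526 vs Keq = 2.9680e+05 ⇒ Q<K, forward
Step 1:
                  J         E
  I         0.05708    0.0121
  C        -0.05606   0.05606
  E        0.001022   0.06816
  solve Keq expr → x = 0.01869; check Q = 2.9680e+05
Then change container volume by factor 0.5 (V_new/V_old).
Step 2:
                  J         E
  I        0.002044    0.1363
  C               0         0
  E        0.002044    0.1363
  solve Keq expr → x = 0; check Q = 2.9680e+05
Then remove 7.5740e-04 M of J.
Step 3:
                  J         E
  I        0.001286    0.1363
  C       7.4621e-04 -7.4621e-04
  E        0.002032    0.1356
  solve Keq expr → x = -2.4874e-04; check Q = 2.9680e+05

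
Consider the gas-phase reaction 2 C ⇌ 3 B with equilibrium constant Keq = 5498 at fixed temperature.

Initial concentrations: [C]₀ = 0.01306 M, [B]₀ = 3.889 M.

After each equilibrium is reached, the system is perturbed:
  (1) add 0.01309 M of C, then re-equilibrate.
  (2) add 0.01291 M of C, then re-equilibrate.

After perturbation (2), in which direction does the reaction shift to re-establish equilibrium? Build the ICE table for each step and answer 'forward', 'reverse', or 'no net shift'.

Q₀ = 3.4485e+05 vs Keq = 5498 ⇒ Q>K, reverse
Step 1:
                  C         B
  Initial   0.01306     3.889
  Change    0.08531    -0.128
  Equil     0.09837     3.761
  solve Keq expr → x = -0.04265; check Q = 5498
Then add 0.01309 M of C.
Step 2:
                  C         B
  Initial    0.1115     3.761
  Change   -0.01236   0.01854
  Equil      0.0991      3.78
  solve Keq expr → x = 0.006181; check Q = 5498
Then add 0.01291 M of C.
Step 3:
                  C         B
  Initial     0.112      3.78
  Change   -0.01219   0.01829
  Equil     0.09982     3.798
  solve Keq expr → x = 0.006095; check Q = 5498

Direction: forward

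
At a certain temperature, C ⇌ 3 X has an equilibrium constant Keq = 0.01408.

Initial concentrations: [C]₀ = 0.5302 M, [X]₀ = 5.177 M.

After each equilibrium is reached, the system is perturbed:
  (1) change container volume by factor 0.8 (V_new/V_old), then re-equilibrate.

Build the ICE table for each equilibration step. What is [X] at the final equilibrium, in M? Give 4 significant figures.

Q₀ = 261.7 vs Keq = 0.01408 ⇒ Q>K, reverse
Step 1:
                    C           X
  init         0.5302       5.177
  Δ             1.622      -4.865
  eq            2.152      0.3118
  solve Keq expr → x = -1.622; check Q = 0.01408
Then change container volume by factor 0.8 (V_new/V_old).
Step 2:
                    C           X
  init           2.69      0.3897
  Δ           0.01771    -0.05313
  eq            2.708      0.3366
  solve Keq expr → x = -0.01771; check Q = 0.01408

[X]_eq = 0.3366 M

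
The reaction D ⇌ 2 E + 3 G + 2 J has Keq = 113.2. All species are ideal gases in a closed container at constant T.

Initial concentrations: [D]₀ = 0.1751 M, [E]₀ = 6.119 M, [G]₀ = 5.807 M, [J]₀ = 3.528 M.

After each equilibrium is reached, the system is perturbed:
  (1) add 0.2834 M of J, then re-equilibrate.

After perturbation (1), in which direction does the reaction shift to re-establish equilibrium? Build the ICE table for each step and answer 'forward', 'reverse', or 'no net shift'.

Q₀ = 5.2118e+05 vs Keq = 113.2 ⇒ Q>K, reverse
Step 1:
                  D         E         G         J
  Initial    0.1751     6.119     5.807     3.528
  Change       1.22    -2.441    -3.661    -2.441
  Equil       1.396     3.678     2.146     1.087
  solve Keq expr → x = -1.22; check Q = 113.2
Then add 0.2834 M of J.
Step 2:
                  D         E         G         J
  Initial     1.396     3.678     2.146     1.371
  Change    0.05043   -0.1009   -0.1513   -0.1009
  Equil       1.446     3.577     1.994      1.27
  solve Keq expr → x = -0.05043; check Q = 113.2

Direction: reverse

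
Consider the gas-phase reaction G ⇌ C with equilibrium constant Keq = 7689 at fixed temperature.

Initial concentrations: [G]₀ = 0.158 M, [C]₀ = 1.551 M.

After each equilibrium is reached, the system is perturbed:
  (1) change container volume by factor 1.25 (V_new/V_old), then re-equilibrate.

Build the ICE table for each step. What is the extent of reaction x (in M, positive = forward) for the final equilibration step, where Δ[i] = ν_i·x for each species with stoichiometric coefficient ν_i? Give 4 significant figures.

x = 0 M

Q₀ = 9.816 vs Keq = 7689 ⇒ Q<K, forward
Step 1:
                   G          C
  init         0.158      1.551
  Δ          -0.1578     0.1578
  eq      2.2224e-04      1.709
  solve Keq expr → x = 0.1578; check Q = 7689
Then change container volume by factor 1.25 (V_new/V_old).
Step 2:
                   G          C
  init    1.7779e-04      1.367
  Δ                0          0
  eq      1.7779e-04      1.367
  solve Keq expr → x = 0; check Q = 7689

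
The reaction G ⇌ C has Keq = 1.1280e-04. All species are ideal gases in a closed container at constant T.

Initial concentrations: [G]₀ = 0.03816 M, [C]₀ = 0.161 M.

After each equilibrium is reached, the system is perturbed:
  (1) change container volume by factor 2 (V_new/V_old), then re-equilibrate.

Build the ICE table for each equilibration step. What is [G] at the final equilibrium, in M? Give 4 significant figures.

Q₀ = 4.219 vs Keq = 1.1280e-04 ⇒ Q>K, reverse
Step 1:
                    G           C
  init        0.03816       0.161
  Δ             0.161      -0.161
  eq           0.1991  2.2463e-05
  solve Keq expr → x = -0.161; check Q = 1.1280e-04
Then change container volume by factor 2 (V_new/V_old).
Step 2:
                    G           C
  init        0.09957  1.1231e-05
  Δ                 0           0
  eq          0.09957  1.1231e-05
  solve Keq expr → x = 0; check Q = 1.1280e-04

[G]_eq = 0.09957 M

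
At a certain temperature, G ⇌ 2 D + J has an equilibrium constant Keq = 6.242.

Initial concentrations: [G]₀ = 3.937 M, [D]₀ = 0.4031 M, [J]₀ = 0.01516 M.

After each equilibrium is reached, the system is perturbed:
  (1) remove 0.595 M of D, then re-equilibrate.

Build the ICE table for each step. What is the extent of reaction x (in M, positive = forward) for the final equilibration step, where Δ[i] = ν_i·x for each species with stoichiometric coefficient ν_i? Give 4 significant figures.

Q₀ = 6.2569e-04 vs Keq = 6.242 ⇒ Q<K, forward
Step 1:
                    G           D           J
  Initial       3.937      0.4031     0.01516
  Change       -1.437       2.875       1.437
  Equil           2.5       3.278       1.452
  solve Keq expr → x = 1.437; check Q = 6.242
Then remove 0.595 M of D.
Step 2:
                    G           D           J
  Initial         2.5       2.683       1.452
  Change      -0.1619      0.3239      0.1619
  Equil         2.338       3.007       1.614
  solve Keq expr → x = 0.1619; check Q = 6.242

x = 0.1619 M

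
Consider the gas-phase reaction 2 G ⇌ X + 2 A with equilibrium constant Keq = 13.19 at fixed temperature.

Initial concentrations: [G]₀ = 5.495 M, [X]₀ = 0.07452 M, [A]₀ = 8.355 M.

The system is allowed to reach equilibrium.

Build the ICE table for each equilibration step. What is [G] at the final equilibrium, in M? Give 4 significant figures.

Q₀ = 0.1723 vs Keq = 13.19 ⇒ Q<K, forward
Step 1:
                   G          X          A
  Initial      5.495    0.07452      8.355
  Change      -2.274      1.137      2.274
  Equil        3.221      1.211      10.63
  solve Keq expr → x = 1.137; check Q = 13.19

[G]_eq = 3.221 M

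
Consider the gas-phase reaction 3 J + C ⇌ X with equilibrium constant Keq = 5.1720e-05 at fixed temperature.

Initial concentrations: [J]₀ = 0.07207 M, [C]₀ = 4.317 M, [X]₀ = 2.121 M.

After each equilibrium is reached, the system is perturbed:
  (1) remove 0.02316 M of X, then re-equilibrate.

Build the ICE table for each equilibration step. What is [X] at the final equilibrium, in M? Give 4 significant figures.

[X]_eq = 0.07582 M

Q₀ = 1312 vs Keq = 5.1720e-05 ⇒ Q>K, reverse
Step 1:
                  J         C         X
  I         0.07207     4.317     2.121
  C           6.128     2.043    -2.043
  E             6.2      6.36   0.07839
  solve Keq expr → x = -2.043; check Q = 5.1720e-05
Then remove 0.02316 M of X.
Step 2:
                  J         C         X
  I             6.2      6.36   0.05523
  C        -0.06178  -0.02059   0.02059
  E           6.138     6.339   0.07582
  solve Keq expr → x = 0.02059; check Q = 5.1720e-05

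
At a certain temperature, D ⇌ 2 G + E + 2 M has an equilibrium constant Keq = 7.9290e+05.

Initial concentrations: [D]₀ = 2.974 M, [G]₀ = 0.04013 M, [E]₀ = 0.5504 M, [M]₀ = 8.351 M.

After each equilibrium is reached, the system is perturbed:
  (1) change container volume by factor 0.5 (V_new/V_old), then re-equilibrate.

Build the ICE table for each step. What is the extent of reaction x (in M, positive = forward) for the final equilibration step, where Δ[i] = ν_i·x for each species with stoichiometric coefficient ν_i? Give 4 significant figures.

Q₀ = 0.02079 vs Keq = 7.9290e+05 ⇒ Q<K, forward
Step 1:
                   D          G          E          M
  I            2.974    0.04013     0.5504      8.351
  C           -2.943      5.885      2.943      5.885
  E          0.03135      5.925      3.493      14.24
  solve Keq expr → x = 2.943; check Q = 7.9290e+05
Then change container volume by factor 0.5 (V_new/V_old).
Step 2:
                   D          G          E          M
  I           0.0627      11.85      6.986      28.47
  C           0.6116     -1.223    -0.6116     -1.223
  E           0.6743      10.63      6.375      27.25
  solve Keq expr → x = -0.6116; check Q = 7.9290e+05

x = -0.6116 M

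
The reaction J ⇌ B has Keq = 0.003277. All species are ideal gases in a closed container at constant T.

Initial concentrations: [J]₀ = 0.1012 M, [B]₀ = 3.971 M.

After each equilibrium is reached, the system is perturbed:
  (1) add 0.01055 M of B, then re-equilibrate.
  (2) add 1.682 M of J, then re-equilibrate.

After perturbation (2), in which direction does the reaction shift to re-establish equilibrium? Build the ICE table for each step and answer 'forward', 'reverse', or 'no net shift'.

Direction: forward

Q₀ = 39.24 vs Keq = 0.003277 ⇒ Q>K, reverse
Step 1:
                   J          B
  Initial     0.1012      3.971
  Change       3.958     -3.958
  Equil        4.059     0.0133
  solve Keq expr → x = -3.958; check Q = 0.003277
Then add 0.01055 M of B.
Step 2:
                   J          B
  Initial      4.059    0.02385
  Change     0.01052   -0.01052
  Equil        4.069    0.01334
  solve Keq expr → x = -0.01052; check Q = 0.003277
Then add 1.682 M of J.
Step 3:
                   J          B
  Initial      5.751    0.01334
  Change   -0.005494   0.005494
  Equil        5.746    0.01883
  solve Keq expr → x = 0.005494; check Q = 0.003277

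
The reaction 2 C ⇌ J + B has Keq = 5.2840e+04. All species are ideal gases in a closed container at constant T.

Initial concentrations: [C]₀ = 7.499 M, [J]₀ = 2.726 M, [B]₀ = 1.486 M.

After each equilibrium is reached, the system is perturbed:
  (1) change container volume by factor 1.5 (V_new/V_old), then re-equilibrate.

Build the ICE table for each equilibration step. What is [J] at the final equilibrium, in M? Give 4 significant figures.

Q₀ = 0.07203 vs Keq = 5.2840e+04 ⇒ Q<K, forward
Step 1:
                    C           J           B
  init          7.499       2.726       1.486
  Δ            -7.474       3.737       3.737
  eq          0.02527       6.463       5.223
  solve Keq expr → x = 3.737; check Q = 5.2840e+04
Then change container volume by factor 1.5 (V_new/V_old).
Step 2:
                    C           J           B
  init        0.01685       4.309       3.482
  Δ                 0           0           0
  eq          0.01685       4.309       3.482
  solve Keq expr → x = 0; check Q = 5.2840e+04

[J]_eq = 4.309 M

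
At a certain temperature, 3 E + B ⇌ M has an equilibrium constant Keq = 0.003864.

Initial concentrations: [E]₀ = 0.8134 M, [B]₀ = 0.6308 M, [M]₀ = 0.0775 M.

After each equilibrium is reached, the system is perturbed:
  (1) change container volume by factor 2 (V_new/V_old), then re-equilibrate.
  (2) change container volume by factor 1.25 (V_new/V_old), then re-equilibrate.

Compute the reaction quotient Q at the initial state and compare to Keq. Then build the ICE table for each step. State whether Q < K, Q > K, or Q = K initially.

Q₀ = 0.2283 vs Keq = 0.003864 ⇒ Q>K, reverse
Step 1:
                    E           B           M
  Initial      0.8134      0.6308      0.0775
  Change       0.2234     0.07446    -0.07446
  Equil         1.037      0.7053    0.003037
  solve Keq expr → x = -0.07446; check Q = 0.003864
Then change container volume by factor 2 (V_new/V_old).
Step 2:
                    E           B           M
  Initial      0.5184      0.3526    0.001519
  Change     0.003971    0.001324   -0.001324
  Equil        0.5224       0.354  1.9494e-04
  solve Keq expr → x = -0.001324; check Q = 0.003864
Then change container volume by factor 1.25 (V_new/V_old).
Step 3:
                    E           B           M
  Initial      0.4179      0.2832  1.5595e-04
  Change   2.2786e-04  7.5954e-05 -7.5954e-05
  Equil        0.4181      0.2832  8.0001e-05
  solve Keq expr → x = -7.5954e-05; check Q = 0.003864

Q₀ = 0.2283; Q > K (proceeds reverse)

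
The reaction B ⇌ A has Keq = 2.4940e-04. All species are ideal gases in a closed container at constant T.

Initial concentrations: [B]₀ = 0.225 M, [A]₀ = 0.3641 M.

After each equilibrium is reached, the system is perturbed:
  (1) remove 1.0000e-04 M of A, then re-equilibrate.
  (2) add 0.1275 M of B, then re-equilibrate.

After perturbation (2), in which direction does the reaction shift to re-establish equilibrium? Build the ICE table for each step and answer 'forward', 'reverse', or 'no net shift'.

Q₀ = 1.618 vs Keq = 2.4940e-04 ⇒ Q>K, reverse
Step 1:
                    B           A
  I             0.225      0.3641
  C             0.364      -0.364
  E             0.589  1.4688e-04
  solve Keq expr → x = -0.364; check Q = 2.4940e-04
Then remove 1.0000e-04 M of A.
Step 2:
                    B           A
  I             0.589  4.6885e-05
  C       -9.9975e-05  9.9975e-05
  E            0.5889  1.4686e-04
  solve Keq expr → x = 9.9975e-05; check Q = 2.4940e-04
Then add 0.1275 M of B.
Step 3:
                    B           A
  I            0.7164  1.4686e-04
  C       -3.1791e-05  3.1791e-05
  E            0.7163  1.7865e-04
  solve Keq expr → x = 3.1791e-05; check Q = 2.4940e-04

Direction: forward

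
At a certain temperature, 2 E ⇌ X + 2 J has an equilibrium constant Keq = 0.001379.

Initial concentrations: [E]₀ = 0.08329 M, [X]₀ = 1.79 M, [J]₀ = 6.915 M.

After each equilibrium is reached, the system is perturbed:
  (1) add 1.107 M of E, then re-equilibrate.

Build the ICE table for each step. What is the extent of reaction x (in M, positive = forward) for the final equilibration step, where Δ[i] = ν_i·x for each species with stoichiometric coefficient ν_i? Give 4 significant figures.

x = 0.001148 M

Q₀ = 1.2338e+04 vs Keq = 0.001379 ⇒ Q>K, reverse
Step 1:
                    E           X           J
  init        0.08329        1.79       6.915
  Δ             3.577      -1.788      -3.577
  eq             3.66    0.001658       3.338
  solve Keq expr → x = -1.788; check Q = 0.001379
Then add 1.107 M of E.
Step 2:
                    E           X           J
  init          4.767    0.001658       3.338
  Δ         -0.002296    0.001148    0.002296
  eq            4.765    0.002805       3.341
  solve Keq expr → x = 0.001148; check Q = 0.001379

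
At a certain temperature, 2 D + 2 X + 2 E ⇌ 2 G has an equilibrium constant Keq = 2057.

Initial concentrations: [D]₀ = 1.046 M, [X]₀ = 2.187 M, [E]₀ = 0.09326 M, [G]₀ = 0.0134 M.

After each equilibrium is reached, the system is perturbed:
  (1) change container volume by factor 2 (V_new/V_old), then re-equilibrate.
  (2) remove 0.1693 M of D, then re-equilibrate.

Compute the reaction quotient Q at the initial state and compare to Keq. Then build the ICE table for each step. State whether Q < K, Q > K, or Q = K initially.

Q₀ = 0.003945 vs Keq = 2057 ⇒ Q<K, forward
Step 1:
                  D         X         E         G
  Initial     1.046     2.187   0.09326    0.0134
  Change    -0.0921   -0.0921   -0.0921    0.0921
  Equil      0.9539     2.095  0.001164    0.1055
  solve Keq expr → x = 0.04605; check Q = 2057
Then change container volume by factor 2 (V_new/V_old).
Step 2:
                  D         X         E         G
  Initial     0.477     1.047 5.8200e-04   0.05275
  Change   0.001661  0.001661  0.001661 -0.001661
  Equil      0.4786     1.049  0.002243   0.05109
  solve Keq expr → x = -8.3064e-04; check Q = 2057
Then remove 0.1693 M of D.
Step 3:
                  D         X         E         G
  Initial    0.3093     1.049  0.002243   0.05109
  Change   0.001135  0.001135  0.001135 -0.001135
  Equil      0.3104      1.05  0.003378   0.04995
  solve Keq expr → x = -5.6734e-04; check Q = 2057

Q₀ = 0.003945; Q < K (proceeds forward)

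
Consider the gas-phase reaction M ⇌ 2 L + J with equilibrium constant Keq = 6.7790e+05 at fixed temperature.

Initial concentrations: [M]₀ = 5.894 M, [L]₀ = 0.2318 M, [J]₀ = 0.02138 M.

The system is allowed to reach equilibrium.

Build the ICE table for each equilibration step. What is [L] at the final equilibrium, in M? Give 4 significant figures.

[L]_eq = 12.02 M

Q₀ = 1.9491e-04 vs Keq = 6.7790e+05 ⇒ Q<K, forward
Step 1:
                    M           L           J
  init          5.894      0.2318     0.02138
  Δ            -5.893       11.79       5.893
  eq          0.00126       12.02       5.914
  solve Keq expr → x = 5.893; check Q = 6.7790e+05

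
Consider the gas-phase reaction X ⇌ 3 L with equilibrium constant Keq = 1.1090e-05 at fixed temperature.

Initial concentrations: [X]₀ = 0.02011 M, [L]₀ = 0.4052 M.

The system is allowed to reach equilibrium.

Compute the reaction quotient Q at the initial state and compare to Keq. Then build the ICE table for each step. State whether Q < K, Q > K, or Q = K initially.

Q₀ = 3.308; Q > K (proceeds reverse)

Q₀ = 3.308 vs Keq = 1.1090e-05 ⇒ Q>K, reverse
Step 1:
                    X           L
  init        0.02011      0.4052
  Δ            0.1311     -0.3933
  eq           0.1512     0.01188
  solve Keq expr → x = -0.1311; check Q = 1.1090e-05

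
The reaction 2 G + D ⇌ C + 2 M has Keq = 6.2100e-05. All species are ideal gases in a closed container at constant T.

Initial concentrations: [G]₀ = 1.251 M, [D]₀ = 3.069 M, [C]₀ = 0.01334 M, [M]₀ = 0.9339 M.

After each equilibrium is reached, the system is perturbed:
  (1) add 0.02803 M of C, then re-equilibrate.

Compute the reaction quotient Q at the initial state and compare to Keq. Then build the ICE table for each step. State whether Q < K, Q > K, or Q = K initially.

Q₀ = 0.002422; Q > K (proceeds reverse)

Q₀ = 0.002422 vs Keq = 6.2100e-05 ⇒ Q>K, reverse
Step 1:
                  G         D         C         M
  Initial     1.251     3.069   0.01334    0.9339
  Change    0.02592   0.01296  -0.01296  -0.02592
  Equil       1.277     3.082 3.7853e-04     0.908
  solve Keq expr → x = -0.01296; check Q = 6.2100e-05
Then add 0.02803 M of C.
Step 2:
                  G         D         C         M
  Initial     1.277     3.082   0.02841     0.908
  Change    0.05587   0.02794  -0.02794  -0.05587
  Equil       1.333      3.11 4.7247e-04    0.8521
  solve Keq expr → x = -0.02794; check Q = 6.2100e-05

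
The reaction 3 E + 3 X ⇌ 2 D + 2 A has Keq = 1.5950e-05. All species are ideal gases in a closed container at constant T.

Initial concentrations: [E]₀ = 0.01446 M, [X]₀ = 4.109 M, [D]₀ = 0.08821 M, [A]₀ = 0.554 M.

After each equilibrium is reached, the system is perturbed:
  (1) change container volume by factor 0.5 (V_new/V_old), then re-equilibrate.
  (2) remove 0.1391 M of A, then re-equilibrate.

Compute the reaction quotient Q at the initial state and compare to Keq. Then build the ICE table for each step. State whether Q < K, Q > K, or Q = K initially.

Q₀ = 11.39; Q > K (proceeds reverse)

Q₀ = 11.39 vs Keq = 1.5950e-05 ⇒ Q>K, reverse
Step 1:
                    E           X           D           A
  init        0.01446       4.109     0.08821       0.554
  Δ            0.1264      0.1264    -0.08429    -0.08429
  eq           0.1409       4.235     0.00392      0.4697
  solve Keq expr → x = -0.04215; check Q = 1.5950e-05
Then change container volume by factor 0.5 (V_new/V_old).
Step 2:
                    E           X           D           A
  init         0.2818       8.471    0.007839      0.9394
  Δ          -0.01028    -0.01028    0.006855    0.006855
  eq           0.2715       8.461     0.01469      0.9463
  solve Keq expr → x = 0.003427; check Q = 1.5950e-05
Then remove 0.1391 M of A.
Step 3:
                    E           X           D           A
  init         0.2715       8.461     0.01469      0.8072
  Δ         -0.003253   -0.003253    0.002169    0.002169
  eq           0.2683       8.457     0.01686      0.8093
  solve Keq expr → x = 0.001084; check Q = 1.5950e-05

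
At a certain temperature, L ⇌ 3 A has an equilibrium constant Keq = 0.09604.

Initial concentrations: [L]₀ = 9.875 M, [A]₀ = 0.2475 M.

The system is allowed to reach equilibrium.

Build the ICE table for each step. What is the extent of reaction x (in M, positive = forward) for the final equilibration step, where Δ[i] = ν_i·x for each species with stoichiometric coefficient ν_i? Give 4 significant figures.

Q₀ = 0.001535 vs Keq = 0.09604 ⇒ Q<K, forward
Step 1:
                    L           A
  Initial       9.875      0.2475
  Change      -0.2423      0.7269
  Equil         9.633      0.9744
  solve Keq expr → x = 0.2423; check Q = 0.09604

x = 0.2423 M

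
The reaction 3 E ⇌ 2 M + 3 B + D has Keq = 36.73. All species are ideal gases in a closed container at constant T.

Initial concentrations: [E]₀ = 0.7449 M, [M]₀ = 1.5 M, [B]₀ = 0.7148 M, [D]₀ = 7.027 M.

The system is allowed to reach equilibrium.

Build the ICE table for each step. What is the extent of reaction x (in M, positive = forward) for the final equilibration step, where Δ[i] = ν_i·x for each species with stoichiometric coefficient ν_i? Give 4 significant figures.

x = 0.03513 M

Q₀ = 13.97 vs Keq = 36.73 ⇒ Q<K, forward
Step 1:
                    E           M           B           D
  Initial      0.7449         1.5      0.7148       7.027
  Change      -0.1054     0.07025      0.1054     0.03513
  Equil        0.6395        1.57      0.8202       7.062
  solve Keq expr → x = 0.03513; check Q = 36.73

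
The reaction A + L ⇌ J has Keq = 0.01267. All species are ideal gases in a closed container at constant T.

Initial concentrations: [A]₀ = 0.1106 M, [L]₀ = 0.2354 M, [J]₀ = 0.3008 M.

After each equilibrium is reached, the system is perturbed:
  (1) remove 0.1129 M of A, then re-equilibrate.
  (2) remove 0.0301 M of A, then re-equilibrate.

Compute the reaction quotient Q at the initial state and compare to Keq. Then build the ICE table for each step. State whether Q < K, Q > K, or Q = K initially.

Q₀ = 11.55 vs Keq = 0.01267 ⇒ Q>K, reverse
Step 1:
                   A          L          J
  init        0.1106     0.2354     0.3008
  Δ            0.298      0.298     -0.298
  eq          0.4086     0.5334   0.002762
  solve Keq expr → x = -0.298; check Q = 0.01267
Then remove 0.1129 M of A.
Step 2:
                   A          L          J
  init        0.2957     0.5334   0.002762
  Δ       7.5511e-04 7.5511e-04 -7.5511e-04
  eq          0.2965     0.5342   0.002007
  solve Keq expr → x = -7.5511e-04; check Q = 0.01267
Then remove 0.0301 M of A.
Step 3:
                   A          L          J
  init        0.2664     0.5342   0.002007
  Δ       2.0168e-04 2.0168e-04 -2.0168e-04
  eq          0.2666     0.5344   0.001805
  solve Keq expr → x = -2.0168e-04; check Q = 0.01267

Q₀ = 11.55; Q > K (proceeds reverse)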